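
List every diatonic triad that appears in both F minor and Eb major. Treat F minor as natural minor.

Fm, Ab, Cm, Eb

Triads in F minor (natural minor): F minor (i), G diminished (ii°), Ab major (III), Bb minor (iv), C minor (v), Db major (VI), Eb major (VII).
Triads in Eb major: Eb major (I), F minor (ii), G minor (iii), Ab major (IV), Bb major (V), C minor (vi), D diminished (vii°).
Shared triads with their functions: F minor (i in F minor, ii in Eb major); Ab major (III in F minor, IV in Eb major); C minor (v in F minor, vi in Eb major); Eb major (VII in F minor, I in Eb major).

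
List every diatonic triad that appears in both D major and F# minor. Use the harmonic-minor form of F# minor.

D, F#m, Bm

Triads in D major: D major (I), E minor (ii), F# minor (iii), G major (IV), A major (V), B minor (vi), C# diminished (vii°).
Triads in F# minor (harmonic minor): F# minor (i), G# diminished (ii°), A augmented (III+), B minor (iv), C# major (V), D major (VI), E# diminished (vii°).
Shared triads with their functions: D major (I in D major, VI in F# minor); F# minor (iii in D major, i in F# minor); B minor (vi in D major, iv in F# minor).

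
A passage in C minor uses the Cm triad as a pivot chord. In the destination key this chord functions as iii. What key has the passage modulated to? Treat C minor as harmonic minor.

The numeral iii denotes a minor triad on scale degree 3. With C on degree 3, the tonic of the new key is Ab.
Degree 3 carries a minor triad in major keys, so the destination is Ab major.
Check: the diatonic triads of Ab major are Ab (I), Bbm (ii), Cm (iii), Db (IV), Eb (V), Fm (vi), Gdim (vii°) — Cm is indeed iii.

Ab major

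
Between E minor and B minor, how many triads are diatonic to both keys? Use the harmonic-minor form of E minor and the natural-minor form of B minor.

Diatonic triads of E minor (harmonic minor): Em (i), F#dim (ii°), Gaug (III+), Am (iv), B (V), C (VI), D#dim (vii°).
Diatonic triads of B minor (natural minor): Bm (i), C#dim (ii°), D (III), Em (iv), F#m (v), G (VI), A (VII).
Matching root and quality in both lists: Em.
That gives 1 common triad.

1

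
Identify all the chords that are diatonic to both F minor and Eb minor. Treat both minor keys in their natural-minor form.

Bbm, Db

Triads in F minor (natural minor): Fm (i), Gdim (ii°), Ab (III), Bbm (iv), Cm (v), Db (VI), Eb (VII).
Triads in Eb minor (natural minor): Ebm (i), Fdim (ii°), Gb (III), Abm (iv), Bbm (v), Cb (VI), Db (VII).
Shared triads with their functions: Bbm (iv in F minor, v in Eb minor); Db (VI in F minor, VII in Eb minor).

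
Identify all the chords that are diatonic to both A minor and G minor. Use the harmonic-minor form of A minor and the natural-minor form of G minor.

Triads in A minor (harmonic minor): Am (i), Bdim (ii°), Caug (III+), Dm (iv), E (V), F (VI), G#dim (vii°).
Triads in G minor (natural minor): Gm (i), Adim (ii°), Bb (III), Cm (iv), Dm (v), Eb (VI), F (VII).
Shared triads with their functions: Dm (iv in A minor, v in G minor); F (VI in A minor, VII in G minor).

Dm, F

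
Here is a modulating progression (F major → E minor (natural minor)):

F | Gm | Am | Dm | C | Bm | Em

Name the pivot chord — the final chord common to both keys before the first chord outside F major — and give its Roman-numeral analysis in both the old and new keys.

C — V in F major, VI in E minor

Chords diatonic to F major: F, Gm, Am, Bb, C, Dm, Edim.
Reading the progression, the first chord not in that set is Bm, so the modulation leaves F major there.
The chord immediately before Bm is C, which is diatonic to both keys: V in F major and VI in E minor.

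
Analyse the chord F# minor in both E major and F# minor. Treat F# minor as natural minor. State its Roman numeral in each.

ii in E major; i in F# minor

The scale of E major is E F# G# A B C# D#; F# is degree 2, and the triad built there (F#-A-C#) is minor, so it is ii.
The scale of F# minor (natural minor) is F# G# A B C# D E; F# is degree 1, and the triad built there (F#-A-C#) is minor, so it is i.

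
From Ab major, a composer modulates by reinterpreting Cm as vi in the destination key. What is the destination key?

The numeral vi denotes a minor triad on scale degree 6. With C on degree 6, the tonic of the new key is Eb.
Degree 6 carries a minor triad in major keys, so the destination is Eb major.
Check: the diatonic triads of Eb major are Eb (I), Fm (ii), Gm (iii), Ab (IV), Bb (V), Cm (vi), Ddim (vii°) — Cm is indeed vi.

Eb major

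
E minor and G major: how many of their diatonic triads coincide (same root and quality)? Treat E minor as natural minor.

7

Diatonic triads of E minor (natural minor): Em (i), F♯dim (ii°), G (III), Am (iv), Bm (v), C (VI), D (VII).
Diatonic triads of G major: G (I), Am (ii), Bm (iii), C (IV), D (V), Em (vi), F♯dim (vii°).
Matching root and quality in both lists: Em, F♯dim, G, Am, Bm, C, D.
That gives 7 common triads.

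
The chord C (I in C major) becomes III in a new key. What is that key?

A minor

The numeral III denotes a major triad on scale degree 3. With C on degree 3, the tonic of the new key is A.
Degree 3 carries a major triad in natural-minor keys, so the destination is A minor.
Check: the diatonic triads of A minor (natural minor) are Am (i), Bdim (ii°), C (III), Dm (iv), Em (v), F (VI), G (VII) — C is indeed III.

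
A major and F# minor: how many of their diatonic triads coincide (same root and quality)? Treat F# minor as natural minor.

7

Diatonic triads of A major: A (I), Bm (ii), C#m (iii), D (IV), E (V), F#m (vi), G#dim (vii°).
Diatonic triads of F# minor (natural minor): F#m (i), G#dim (ii°), A (III), Bm (iv), C#m (v), D (VI), E (VII).
Matching root and quality in both lists: A, Bm, C#m, D, E, F#m, G#dim.
That gives 7 common triads.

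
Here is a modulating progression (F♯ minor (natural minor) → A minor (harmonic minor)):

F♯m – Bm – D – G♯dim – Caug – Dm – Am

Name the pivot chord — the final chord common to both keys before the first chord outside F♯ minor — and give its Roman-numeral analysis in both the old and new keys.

Chords diatonic to F♯ minor: F♯m, G♯dim, A, Bm, C♯m, D, E.
Reading the progression, the first chord not in that set is Caug, so the modulation leaves F♯ minor there.
The chord immediately before Caug is G♯dim, which is diatonic to both keys: ii° in F♯ minor and vii° in A minor.

G♯dim — ii° in F♯ minor, vii° in A minor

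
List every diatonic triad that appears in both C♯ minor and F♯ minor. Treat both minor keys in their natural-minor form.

C♯m, E, F♯m, A

Triads in C♯ minor (natural minor): C♯m (i), D♯dim (ii°), E (III), F♯m (iv), G♯m (v), A (VI), B (VII).
Triads in F♯ minor (natural minor): F♯m (i), G♯dim (ii°), A (III), Bm (iv), C♯m (v), D (VI), E (VII).
Shared triads with their functions: C♯m (i in C♯ minor, v in F♯ minor); E (III in C♯ minor, VII in F♯ minor); F♯m (iv in C♯ minor, i in F♯ minor); A (VI in C♯ minor, III in F♯ minor).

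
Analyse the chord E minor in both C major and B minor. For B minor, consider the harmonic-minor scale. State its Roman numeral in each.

iii in C major; iv in B minor

The scale of C major is C D E F G A B; E is degree 3, and the triad built there (E-G-B) is minor, so it is iii.
The scale of B minor (harmonic minor) is B C# D E F# G A#; E is degree 4, and the triad built there (E-G-B) is minor, so it is iv.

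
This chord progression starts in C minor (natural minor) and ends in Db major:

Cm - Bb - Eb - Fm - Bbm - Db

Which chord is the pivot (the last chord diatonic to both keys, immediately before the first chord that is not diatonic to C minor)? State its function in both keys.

Fm — iv in C minor, iii in Db major

Chords diatonic to C minor: Cm, Ddim, Eb, Fm, Gm, Ab, Bb.
Reading the progression, the first chord not in that set is Bbm, so the modulation leaves C minor there.
The chord immediately before Bbm is Fm, which is diatonic to both keys: iv in C minor and iii in Db major.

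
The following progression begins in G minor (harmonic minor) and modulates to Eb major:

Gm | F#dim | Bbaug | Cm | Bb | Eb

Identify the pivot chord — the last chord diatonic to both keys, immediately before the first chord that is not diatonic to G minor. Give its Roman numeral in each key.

Cm — iv in G minor, vi in Eb major

Chords diatonic to G minor: Gm, Adim, Bbaug, Cm, D, Eb, F#dim.
Reading the progression, the first chord not in that set is Bb, so the modulation leaves G minor there.
The chord immediately before Bb is Cm, which is diatonic to both keys: iv in G minor and vi in Eb major.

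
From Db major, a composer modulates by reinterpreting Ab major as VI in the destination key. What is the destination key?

The numeral VI denotes a major triad on scale degree 6. With Ab on degree 6, the tonic of the new key is C.
Degree 6 carries a major triad in minor keys, so the destination is C minor.
Check: the diatonic triads of C minor (natural minor) are Cm (i), Ddim (ii°), Eb (III), Fm (iv), Gm (v), Ab (VI), Bb (VII) — Ab major is indeed VI.

C minor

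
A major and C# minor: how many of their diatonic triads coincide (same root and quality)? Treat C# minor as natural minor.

4

Diatonic triads of A major: A (I), Bm (ii), C#m (iii), D (IV), E (V), F#m (vi), G#dim (vii°).
Diatonic triads of C# minor (natural minor): C#m (i), D#dim (ii°), E (III), F#m (iv), G#m (v), A (VI), B (VII).
Matching root and quality in both lists: A, C#m, E, F#m.
That gives 4 common triads.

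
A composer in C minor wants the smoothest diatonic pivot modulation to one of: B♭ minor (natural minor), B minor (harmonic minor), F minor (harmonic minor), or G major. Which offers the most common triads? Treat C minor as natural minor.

B♭ minor

Triads of C minor (natural minor): Cm (i), Ddim (ii°), E♭ (III), Fm (iv), Gm (v), A♭ (VI), B♭ (VII).
B♭ minor (natural minor) shares 2: Fm, A♭.
B minor (harmonic minor) shares 0: none.
F minor (harmonic minor) shares 1: Fm.
G major shares 0: none.
The most common triads (2) are shared with B♭ minor.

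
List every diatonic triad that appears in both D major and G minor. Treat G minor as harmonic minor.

D

Triads in D major: D major (I), E minor (ii), F# minor (iii), G major (IV), A major (V), B minor (vi), C# diminished (vii°).
Triads in G minor (harmonic minor): G minor (i), A diminished (ii°), Bb augmented (III+), C minor (iv), D major (V), Eb major (VI), F# diminished (vii°).
Shared triads with their functions: D major (I in D major, V in G minor).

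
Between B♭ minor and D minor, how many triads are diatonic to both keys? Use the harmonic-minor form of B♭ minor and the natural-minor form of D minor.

Diatonic triads of B♭ minor (harmonic minor): B♭ minor (i), C diminished (ii°), D♭ augmented (III+), E♭ minor (iv), F major (V), G♭ major (VI), A diminished (vii°).
Diatonic triads of D minor (natural minor): D minor (i), E diminished (ii°), F major (III), G minor (iv), A minor (v), B♭ major (VI), C major (VII).
Matching root and quality in both lists: F major.
That gives 1 common triad.

1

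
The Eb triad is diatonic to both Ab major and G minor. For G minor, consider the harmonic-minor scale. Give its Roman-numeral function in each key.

V in Ab major; VI in G minor

The scale of Ab major is Ab Bb C Db Eb F G; Eb is degree 5, and the triad built there (Eb-G-Bb) is major, so it is V.
The scale of G minor (harmonic minor) is G A Bb C D Eb F#; Eb is degree 6, and the triad built there (Eb-G-Bb) is major, so it is VI.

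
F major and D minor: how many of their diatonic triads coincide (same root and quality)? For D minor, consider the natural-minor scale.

Diatonic triads of F major: F (I), Gm (ii), Am (iii), Bb (IV), C (V), Dm (vi), Edim (vii°).
Diatonic triads of D minor (natural minor): Dm (i), Edim (ii°), F (III), Gm (iv), Am (v), Bb (VI), C (VII).
Matching root and quality in both lists: F, Gm, Am, Bb, C, Dm, Edim.
That gives 7 common triads.

7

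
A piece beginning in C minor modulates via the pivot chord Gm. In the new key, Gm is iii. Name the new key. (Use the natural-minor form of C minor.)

Eb major

The numeral iii denotes a minor triad on scale degree 3. With G on degree 3, the tonic of the new key is Eb.
Degree 3 carries a minor triad in major keys, so the destination is Eb major.
Check: the diatonic triads of Eb major are Eb (I), Fm (ii), Gm (iii), Ab (IV), Bb (V), Cm (vi), Ddim (vii°) — Gm is indeed iii.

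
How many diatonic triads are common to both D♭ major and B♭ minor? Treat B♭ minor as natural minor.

7

Diatonic triads of D♭ major: D♭ (I), E♭m (ii), Fm (iii), G♭ (IV), A♭ (V), B♭m (vi), Cdim (vii°).
Diatonic triads of B♭ minor (natural minor): B♭m (i), Cdim (ii°), D♭ (III), E♭m (iv), Fm (v), G♭ (VI), A♭ (VII).
Matching root and quality in both lists: D♭, E♭m, Fm, G♭, A♭, B♭m, Cdim.
That gives 7 common triads.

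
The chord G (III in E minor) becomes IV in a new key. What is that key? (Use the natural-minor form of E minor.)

The numeral IV denotes a major triad on scale degree 4. With G on degree 4, the tonic of the new key is D.
Degree 4 carries a major triad in major keys, so the destination is D major.
Check: the diatonic triads of D major are D (I), Em (ii), F#m (iii), G (IV), A (V), Bm (vi), C#dim (vii°) — G is indeed IV.

D major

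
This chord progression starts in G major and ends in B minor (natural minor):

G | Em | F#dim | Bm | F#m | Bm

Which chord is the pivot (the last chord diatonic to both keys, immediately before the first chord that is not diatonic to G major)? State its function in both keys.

Bm — iii in G major, i in B minor

Chords diatonic to G major: G, Am, Bm, C, D, Em, F#dim.
Reading the progression, the first chord not in that set is F#m, so the modulation leaves G major there.
The chord immediately before F#m is Bm, which is diatonic to both keys: iii in G major and i in B minor.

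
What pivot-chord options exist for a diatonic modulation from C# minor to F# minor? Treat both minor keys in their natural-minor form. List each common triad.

C#m, E, F#m, A

Triads in C# minor (natural minor): C#m (i), D#dim (ii°), E (III), F#m (iv), G#m (v), A (VI), B (VII).
Triads in F# minor (natural minor): F#m (i), G#dim (ii°), A (III), Bm (iv), C#m (v), D (VI), E (VII).
Shared triads with their functions: C#m (i in C# minor, v in F# minor); E (III in C# minor, VII in F# minor); F#m (iv in C# minor, i in F# minor); A (VI in C# minor, III in F# minor).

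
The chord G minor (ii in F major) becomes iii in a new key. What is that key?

Eb major

The numeral iii denotes a minor triad on scale degree 3. With G on degree 3, the tonic of the new key is Eb.
Degree 3 carries a minor triad in major keys, so the destination is Eb major.
Check: the diatonic triads of Eb major are Eb (I), Fm (ii), Gm (iii), Ab (IV), Bb (V), Cm (vi), Ddim (vii°) — G minor is indeed iii.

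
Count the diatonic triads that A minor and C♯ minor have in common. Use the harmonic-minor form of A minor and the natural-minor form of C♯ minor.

1

Diatonic triads of A minor (harmonic minor): Am (i), Bdim (ii°), Caug (III+), Dm (iv), E (V), F (VI), G♯dim (vii°).
Diatonic triads of C♯ minor (natural minor): C♯m (i), D♯dim (ii°), E (III), F♯m (iv), G♯m (v), A (VI), B (VII).
Matching root and quality in both lists: E.
That gives 1 common triad.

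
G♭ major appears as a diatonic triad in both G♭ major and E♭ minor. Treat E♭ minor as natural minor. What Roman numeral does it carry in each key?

The scale of G♭ major is G♭ A♭ B♭ C♭ D♭ E♭ F; G♭ is degree 1, and the triad built there (G♭-B♭-D♭) is major, so it is I.
The scale of E♭ minor (natural minor) is E♭ F G♭ A♭ B♭ C♭ D♭; G♭ is degree 3, and the triad built there (G♭-B♭-D♭) is major, so it is III.

I in G♭ major; III in E♭ minor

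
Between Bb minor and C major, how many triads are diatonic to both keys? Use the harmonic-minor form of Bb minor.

1

Diatonic triads of Bb minor (harmonic minor): Bbm (i), Cdim (ii°), Dbaug (III+), Ebm (iv), F (V), Gb (VI), Adim (vii°).
Diatonic triads of C major: C (I), Dm (ii), Em (iii), F (IV), G (V), Am (vi), Bdim (vii°).
Matching root and quality in both lists: F.
That gives 1 common triad.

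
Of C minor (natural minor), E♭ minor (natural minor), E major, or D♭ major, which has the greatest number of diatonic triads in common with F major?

C minor

Triads of F major: F major (I), G minor (ii), A minor (iii), B♭ major (IV), C major (V), D minor (vi), E diminished (vii°).
C minor (natural minor) shares 2: Gm, B♭.
E♭ minor (natural minor) shares 0: none.
E major shares 0: none.
D♭ major shares 0: none.
The most common triads (2) are shared with C minor.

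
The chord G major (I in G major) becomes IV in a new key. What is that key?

D major

The numeral IV denotes a major triad on scale degree 4. With G on degree 4, the tonic of the new key is D.
Degree 4 carries a major triad in major keys, so the destination is D major.
Check: the diatonic triads of D major are D (I), Em (ii), F♯m (iii), G (IV), A (V), Bm (vi), C♯dim (vii°) — G major is indeed IV.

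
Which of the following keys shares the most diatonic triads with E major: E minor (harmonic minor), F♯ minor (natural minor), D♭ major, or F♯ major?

F♯ minor

Triads of E major: E (I), F♯m (ii), G♯m (iii), A (IV), B (V), C♯m (vi), D♯dim (vii°).
E minor (harmonic minor) shares 2: B, D♯dim.
F♯ minor (natural minor) shares 4: E, F♯m, A, C♯m.
D♭ major shares 0: none.
F♯ major shares 2: G♯m, B.
The most common triads (4) are shared with F♯ minor.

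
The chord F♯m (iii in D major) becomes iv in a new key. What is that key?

The numeral iv denotes a minor triad on scale degree 4. With F♯ on degree 4, the tonic of the new key is C♯.
Degree 4 carries a minor triad in minor keys, so the destination is C♯ minor.
Check: the diatonic triads of C♯ minor (natural minor) are C♯m (i), D♯dim (ii°), E (III), F♯m (iv), G♯m (v), A (VI), B (VII) — F♯m is indeed iv.

C♯ minor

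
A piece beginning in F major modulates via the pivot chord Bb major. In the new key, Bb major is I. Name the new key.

Bb major

The numeral I denotes a major triad on scale degree 1. With Bb on degree 1, the tonic of the new key is Bb.
Degree 1 carries a major triad in major keys, so the destination is Bb major.
Check: the diatonic triads of Bb major are Bb (I), Cm (ii), Dm (iii), Eb (IV), F (V), Gm (vi), Adim (vii°) — Bb major is indeed I.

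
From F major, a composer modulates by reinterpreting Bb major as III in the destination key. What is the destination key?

The numeral III denotes a major triad on scale degree 3. With Bb on degree 3, the tonic of the new key is G.
Degree 3 carries a major triad in natural-minor keys, so the destination is G minor.
Check: the diatonic triads of G minor (natural minor) are Gm (i), Adim (ii°), Bb (III), Cm (iv), Dm (v), Eb (VI), F (VII) — Bb major is indeed III.

G minor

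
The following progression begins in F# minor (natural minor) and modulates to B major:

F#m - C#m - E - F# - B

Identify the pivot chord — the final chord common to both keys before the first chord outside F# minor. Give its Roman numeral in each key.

Chords diatonic to F# minor: F#m, G#dim, A, Bm, C#m, D, E.
Reading the progression, the first chord not in that set is F#, so the modulation leaves F# minor there.
The chord immediately before F# is E, which is diatonic to both keys: VII in F# minor and IV in B major.

E — VII in F# minor, IV in B major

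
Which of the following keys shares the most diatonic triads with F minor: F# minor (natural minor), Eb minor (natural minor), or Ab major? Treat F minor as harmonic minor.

Ab major

Triads of F minor (harmonic minor): Fm (i), Gdim (ii°), Abaug (III+), Bbm (iv), C (V), Db (VI), Edim (vii°).
F# minor (natural minor) shares 0: none.
Eb minor (natural minor) shares 2: Bbm, Db.
Ab major shares 4: Fm, Gdim, Bbm, Db.
The most common triads (4) are shared with Ab major.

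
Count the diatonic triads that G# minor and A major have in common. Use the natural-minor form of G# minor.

2

Diatonic triads of G# minor (natural minor): G# minor (i), A# diminished (ii°), B major (III), C# minor (iv), D# minor (v), E major (VI), F# major (VII).
Diatonic triads of A major: A major (I), B minor (ii), C# minor (iii), D major (IV), E major (V), F# minor (vi), G# diminished (vii°).
Matching root and quality in both lists: C# minor, E major.
That gives 2 common triads.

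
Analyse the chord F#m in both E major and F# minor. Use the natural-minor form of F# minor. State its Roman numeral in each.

ii in E major; i in F# minor

The scale of E major is E F# G# A B C# D#; F# is degree 2, and the triad built there (F#-A-C#) is minor, so it is ii.
The scale of F# minor (natural minor) is F# G# A B C# D E; F# is degree 1, and the triad built there (F#-A-C#) is minor, so it is i.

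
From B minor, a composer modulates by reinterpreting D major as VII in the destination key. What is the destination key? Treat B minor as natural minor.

E minor

The numeral VII denotes a major triad on scale degree 7. With D on degree 7, the tonic of the new key is E.
Degree 7 carries a major triad in natural-minor keys, so the destination is E minor.
Check: the diatonic triads of E minor (natural minor) are Em (i), F#dim (ii°), G (III), Am (iv), Bm (v), C (VI), D (VII) — D major is indeed VII.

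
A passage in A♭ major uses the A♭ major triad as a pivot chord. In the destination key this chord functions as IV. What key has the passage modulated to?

E♭ major

The numeral IV denotes a major triad on scale degree 4. With A♭ on degree 4, the tonic of the new key is E♭.
Degree 4 carries a major triad in major keys, so the destination is E♭ major.
Check: the diatonic triads of E♭ major are E♭ (I), Fm (ii), Gm (iii), A♭ (IV), B♭ (V), Cm (vi), Ddim (vii°) — A♭ major is indeed IV.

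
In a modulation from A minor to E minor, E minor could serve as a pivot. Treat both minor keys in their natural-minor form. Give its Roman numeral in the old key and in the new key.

The scale of A minor (natural minor) is A B C D E F G; E is degree 5, and the triad built there (E-G-B) is minor, so it is v.
The scale of E minor (natural minor) is E F# G A B C D; E is degree 1, and the triad built there (E-G-B) is minor, so it is i.

v in A minor; i in E minor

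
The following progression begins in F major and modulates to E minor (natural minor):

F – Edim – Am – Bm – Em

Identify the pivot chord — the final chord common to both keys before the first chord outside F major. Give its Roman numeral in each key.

Chords diatonic to F major: F, Gm, Am, Bb, C, Dm, Edim.
Reading the progression, the first chord not in that set is Bm, so the modulation leaves F major there.
The chord immediately before Bm is Am, which is diatonic to both keys: iii in F major and iv in E minor.

Am — iii in F major, iv in E minor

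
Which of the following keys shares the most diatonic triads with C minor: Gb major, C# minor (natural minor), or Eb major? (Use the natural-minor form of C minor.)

Eb major

Triads of C minor (natural minor): C minor (i), D diminished (ii°), Eb major (III), F minor (iv), G minor (v), Ab major (VI), Bb major (VII).
Gb major shares 0: none.
C# minor (natural minor) shares 0: none.
Eb major shares 7: Cm, Ddim, Eb, Fm, Gm, Ab, Bb.
The most common triads (7) are shared with Eb major.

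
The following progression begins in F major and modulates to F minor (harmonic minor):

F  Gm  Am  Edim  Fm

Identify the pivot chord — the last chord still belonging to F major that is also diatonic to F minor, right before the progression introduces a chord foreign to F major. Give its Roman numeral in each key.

Edim — vii° in F major, vii° in F minor

Chords diatonic to F major: F, Gm, Am, Bb, C, Dm, Edim.
Reading the progression, the first chord not in that set is Fm, so the modulation leaves F major there.
The chord immediately before Fm is Edim, which is diatonic to both keys: vii° in F major and vii° in F minor.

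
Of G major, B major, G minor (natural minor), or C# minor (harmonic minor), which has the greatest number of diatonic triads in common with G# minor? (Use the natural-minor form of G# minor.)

B major

Triads of G# minor (natural minor): G#m (i), A#dim (ii°), B (III), C#m (iv), D#m (v), E (VI), F# (VII).
G major shares 0: none.
B major shares 7: G#m, A#dim, B, C#m, D#m, E, F#.
G minor (natural minor) shares 0: none.
C# minor (harmonic minor) shares 1: C#m.
The most common triads (7) are shared with B major.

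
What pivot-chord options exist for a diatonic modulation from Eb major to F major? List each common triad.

Triads in Eb major: Eb major (I), F minor (ii), G minor (iii), Ab major (IV), Bb major (V), C minor (vi), D diminished (vii°).
Triads in F major: F major (I), G minor (ii), A minor (iii), Bb major (IV), C major (V), D minor (vi), E diminished (vii°).
Shared triads with their functions: G minor (iii in Eb major, ii in F major); Bb major (V in Eb major, IV in F major).

Gm, Bb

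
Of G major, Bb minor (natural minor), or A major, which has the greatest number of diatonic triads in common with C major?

G major

Triads of C major: C (I), Dm (ii), Em (iii), F (IV), G (V), Am (vi), Bdim (vii°).
G major shares 4: C, Em, G, Am.
Bb minor (natural minor) shares 0: none.
A major shares 0: none.
The most common triads (4) are shared with G major.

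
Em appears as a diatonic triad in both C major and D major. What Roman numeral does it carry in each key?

The scale of C major is C D E F G A B; E is degree 3, and the triad built there (E-G-B) is minor, so it is iii.
The scale of D major is D E F# G A B C#; E is degree 2, and the triad built there (E-G-B) is minor, so it is ii.

iii in C major; ii in D major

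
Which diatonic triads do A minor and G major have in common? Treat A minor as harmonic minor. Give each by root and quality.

Am

Triads in A minor (harmonic minor): A minor (i), B diminished (ii°), C augmented (III+), D minor (iv), E major (V), F major (VI), G# diminished (vii°).
Triads in G major: G major (I), A minor (ii), B minor (iii), C major (IV), D major (V), E minor (vi), F# diminished (vii°).
Shared triads with their functions: A minor (i in A minor, ii in G major).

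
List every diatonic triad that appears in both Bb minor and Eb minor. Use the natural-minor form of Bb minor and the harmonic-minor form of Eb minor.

Ebm

Triads in Bb minor (natural minor): Bb minor (i), C diminished (ii°), Db major (III), Eb minor (iv), F minor (v), Gb major (VI), Ab major (VII).
Triads in Eb minor (harmonic minor): Eb minor (i), F diminished (ii°), Gb augmented (III+), Ab minor (iv), Bb major (V), Cb major (VI), D diminished (vii°).
Shared triads with their functions: Eb minor (iv in Bb minor, i in Eb minor).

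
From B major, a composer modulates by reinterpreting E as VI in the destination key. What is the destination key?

G# minor

The numeral VI denotes a major triad on scale degree 6. With E on degree 6, the tonic of the new key is G#.
Degree 6 carries a major triad in minor keys, so the destination is G# minor.
Check: the diatonic triads of G# minor (natural minor) are G#m (i), A#dim (ii°), B (III), C#m (iv), D#m (v), E (VI), F# (VII) — E is indeed VI.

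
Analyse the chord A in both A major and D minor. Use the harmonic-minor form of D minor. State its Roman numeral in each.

The scale of A major is A B C♯ D E F♯ G♯; A is degree 1, and the triad built there (A-C♯-E) is major, so it is I.
The scale of D minor (harmonic minor) is D E F G A B♭ C♯; A is degree 5, and the triad built there (A-C♯-E) is major, so it is V.

I in A major; V in D minor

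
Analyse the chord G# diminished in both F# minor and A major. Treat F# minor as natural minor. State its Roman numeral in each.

The scale of F# minor (natural minor) is F# G# A B C# D E; G# is degree 2, and the triad built there (G#-B-D) is diminished, so it is ii°.
The scale of A major is A B C# D E F# G#; G# is degree 7, and the triad built there (G#-B-D) is diminished, so it is vii°.

ii° in F# minor; vii° in A major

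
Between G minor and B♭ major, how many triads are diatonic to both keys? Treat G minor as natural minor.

7

Diatonic triads of G minor (natural minor): Gm (i), Adim (ii°), B♭ (III), Cm (iv), Dm (v), E♭ (VI), F (VII).
Diatonic triads of B♭ major: B♭ (I), Cm (ii), Dm (iii), E♭ (IV), F (V), Gm (vi), Adim (vii°).
Matching root and quality in both lists: Gm, Adim, B♭, Cm, Dm, E♭, F.
That gives 7 common triads.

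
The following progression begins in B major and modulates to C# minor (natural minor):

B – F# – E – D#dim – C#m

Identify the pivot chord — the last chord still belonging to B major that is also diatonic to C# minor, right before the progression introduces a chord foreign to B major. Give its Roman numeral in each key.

E — IV in B major, III in C# minor

Chords diatonic to B major: B, C#m, D#m, E, F#, G#m, A#dim.
Reading the progression, the first chord not in that set is D#dim, so the modulation leaves B major there.
The chord immediately before D#dim is E, which is diatonic to both keys: IV in B major and III in C# minor.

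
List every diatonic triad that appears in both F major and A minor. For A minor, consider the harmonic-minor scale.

Triads in F major: F (I), Gm (ii), Am (iii), Bb (IV), C (V), Dm (vi), Edim (vii°).
Triads in A minor (harmonic minor): Am (i), Bdim (ii°), Caug (III+), Dm (iv), E (V), F (VI), G#dim (vii°).
Shared triads with their functions: F (I in F major, VI in A minor); Am (iii in F major, i in A minor); Dm (vi in F major, iv in A minor).

F, Am, Dm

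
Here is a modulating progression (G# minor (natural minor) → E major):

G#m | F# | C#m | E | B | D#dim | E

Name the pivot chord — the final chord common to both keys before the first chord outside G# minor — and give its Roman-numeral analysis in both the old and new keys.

B — III in G# minor, V in E major

Chords diatonic to G# minor: G#m, A#dim, B, C#m, D#m, E, F#.
Reading the progression, the first chord not in that set is D#dim, so the modulation leaves G# minor there.
The chord immediately before D#dim is B, which is diatonic to both keys: III in G# minor and V in E major.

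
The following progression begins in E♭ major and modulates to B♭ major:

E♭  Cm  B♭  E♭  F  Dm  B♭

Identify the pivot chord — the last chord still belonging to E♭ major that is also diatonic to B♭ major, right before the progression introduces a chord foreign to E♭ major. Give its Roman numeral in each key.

Chords diatonic to E♭ major: E♭, Fm, Gm, A♭, B♭, Cm, Ddim.
Reading the progression, the first chord not in that set is F, so the modulation leaves E♭ major there.
The chord immediately before F is E♭, which is diatonic to both keys: I in E♭ major and IV in B♭ major.

E♭ — I in E♭ major, IV in B♭ major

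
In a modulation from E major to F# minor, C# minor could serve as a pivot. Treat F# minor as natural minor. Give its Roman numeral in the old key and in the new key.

vi in E major; v in F# minor

The scale of E major is E F# G# A B C# D#; C# is degree 6, and the triad built there (C#-E-G#) is minor, so it is vi.
The scale of F# minor (natural minor) is F# G# A B C# D E; C# is degree 5, and the triad built there (C#-E-G#) is minor, so it is v.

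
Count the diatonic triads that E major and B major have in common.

4

Diatonic triads of E major: E (I), F#m (ii), G#m (iii), A (IV), B (V), C#m (vi), D#dim (vii°).
Diatonic triads of B major: B (I), C#m (ii), D#m (iii), E (IV), F# (V), G#m (vi), A#dim (vii°).
Matching root and quality in both lists: E, G#m, B, C#m.
That gives 4 common triads.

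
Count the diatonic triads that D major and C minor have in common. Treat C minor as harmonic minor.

1

Diatonic triads of D major: D (I), Em (ii), F#m (iii), G (IV), A (V), Bm (vi), C#dim (vii°).
Diatonic triads of C minor (harmonic minor): Cm (i), Ddim (ii°), Ebaug (III+), Fm (iv), G (V), Ab (VI), Bdim (vii°).
Matching root and quality in both lists: G.
That gives 1 common triad.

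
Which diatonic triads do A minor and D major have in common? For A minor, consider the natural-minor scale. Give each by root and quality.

Triads in A minor (natural minor): Am (i), Bdim (ii°), C (III), Dm (iv), Em (v), F (VI), G (VII).
Triads in D major: D (I), Em (ii), F#m (iii), G (IV), A (V), Bm (vi), C#dim (vii°).
Shared triads with their functions: Em (v in A minor, ii in D major); G (VII in A minor, IV in D major).

Em, G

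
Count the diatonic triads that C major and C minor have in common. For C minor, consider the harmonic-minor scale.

2

Diatonic triads of C major: C (I), Dm (ii), Em (iii), F (IV), G (V), Am (vi), Bdim (vii°).
Diatonic triads of C minor (harmonic minor): Cm (i), Ddim (ii°), Ebaug (III+), Fm (iv), G (V), Ab (VI), Bdim (vii°).
Matching root and quality in both lists: G, Bdim.
That gives 2 common triads.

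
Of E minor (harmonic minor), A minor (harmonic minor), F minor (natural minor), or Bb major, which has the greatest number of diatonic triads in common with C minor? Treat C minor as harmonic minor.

Triads of C minor (harmonic minor): C minor (i), D diminished (ii°), Eb augmented (III+), F minor (iv), G major (V), Ab major (VI), B diminished (vii°).
E minor (harmonic minor) shares 0: none.
A minor (harmonic minor) shares 1: Bdim.
F minor (natural minor) shares 3: Cm, Fm, Ab.
Bb major shares 1: Cm.
The most common triads (3) are shared with F minor.

F minor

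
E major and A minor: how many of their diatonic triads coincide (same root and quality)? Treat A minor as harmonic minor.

Diatonic triads of E major: E (I), F#m (ii), G#m (iii), A (IV), B (V), C#m (vi), D#dim (vii°).
Diatonic triads of A minor (harmonic minor): Am (i), Bdim (ii°), Caug (III+), Dm (iv), E (V), F (VI), G#dim (vii°).
Matching root and quality in both lists: E.
That gives 1 common triad.

1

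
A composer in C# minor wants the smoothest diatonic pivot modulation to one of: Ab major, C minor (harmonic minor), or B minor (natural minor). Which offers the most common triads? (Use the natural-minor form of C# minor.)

Triads of C# minor (natural minor): C#m (i), D#dim (ii°), E (III), F#m (iv), G#m (v), A (VI), B (VII).
Ab major shares 0: none.
C minor (harmonic minor) shares 0: none.
B minor (natural minor) shares 2: F#m, A.
The most common triads (2) are shared with B minor.

B minor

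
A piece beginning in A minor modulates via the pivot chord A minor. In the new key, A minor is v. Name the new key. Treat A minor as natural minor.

D minor

The numeral v denotes a minor triad on scale degree 5. With A on degree 5, the tonic of the new key is D.
Degree 5 carries a minor triad in natural-minor keys, so the destination is D minor.
Check: the diatonic triads of D minor (natural minor) are Dm (i), Edim (ii°), F (III), Gm (iv), Am (v), Bb (VI), C (VII) — A minor is indeed v.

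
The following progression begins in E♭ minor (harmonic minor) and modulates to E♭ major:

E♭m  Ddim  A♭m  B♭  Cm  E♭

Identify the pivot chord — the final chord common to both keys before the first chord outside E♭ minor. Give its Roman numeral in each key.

B♭ — V in E♭ minor, V in E♭ major

Chords diatonic to E♭ minor: E♭m, Fdim, G♭aug, A♭m, B♭, C♭, Ddim.
Reading the progression, the first chord not in that set is Cm, so the modulation leaves E♭ minor there.
The chord immediately before Cm is B♭, which is diatonic to both keys: V in E♭ minor and V in E♭ major.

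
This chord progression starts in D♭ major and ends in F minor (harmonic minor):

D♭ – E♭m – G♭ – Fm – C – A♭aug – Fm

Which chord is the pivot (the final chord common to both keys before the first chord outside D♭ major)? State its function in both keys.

Chords diatonic to D♭ major: D♭, E♭m, Fm, G♭, A♭, B♭m, Cdim.
Reading the progression, the first chord not in that set is C, so the modulation leaves D♭ major there.
The chord immediately before C is Fm, which is diatonic to both keys: iii in D♭ major and i in F minor.

Fm — iii in D♭ major, i in F minor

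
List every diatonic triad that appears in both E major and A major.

E, F#m, A, C#m

Triads in E major: E (I), F#m (ii), G#m (iii), A (IV), B (V), C#m (vi), D#dim (vii°).
Triads in A major: A (I), Bm (ii), C#m (iii), D (IV), E (V), F#m (vi), G#dim (vii°).
Shared triads with their functions: E (I in E major, V in A major); F#m (ii in E major, vi in A major); A (IV in E major, I in A major); C#m (vi in E major, iii in A major).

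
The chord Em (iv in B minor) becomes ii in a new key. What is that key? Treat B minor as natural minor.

D major

The numeral ii denotes a minor triad on scale degree 2. With E on degree 2, the tonic of the new key is D.
Degree 2 carries a minor triad in major keys, so the destination is D major.
Check: the diatonic triads of D major are D (I), Em (ii), F#m (iii), G (IV), A (V), Bm (vi), C#dim (vii°) — Em is indeed ii.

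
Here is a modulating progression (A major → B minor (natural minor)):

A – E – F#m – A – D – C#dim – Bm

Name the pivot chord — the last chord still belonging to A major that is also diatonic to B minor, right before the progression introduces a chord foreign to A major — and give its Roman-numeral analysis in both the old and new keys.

Chords diatonic to A major: A, Bm, C#m, D, E, F#m, G#dim.
Reading the progression, the first chord not in that set is C#dim, so the modulation leaves A major there.
The chord immediately before C#dim is D, which is diatonic to both keys: IV in A major and III in B minor.

D — IV in A major, III in B minor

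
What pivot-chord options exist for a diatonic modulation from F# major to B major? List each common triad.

Triads in F# major: F# major (I), G# minor (ii), A# minor (iii), B major (IV), C# major (V), D# minor (vi), E# diminished (vii°).
Triads in B major: B major (I), C# minor (ii), D# minor (iii), E major (IV), F# major (V), G# minor (vi), A# diminished (vii°).
Shared triads with their functions: F# major (I in F# major, V in B major); G# minor (ii in F# major, vi in B major); B major (IV in F# major, I in B major); D# minor (vi in F# major, iii in B major).

F#, G#m, B, D#m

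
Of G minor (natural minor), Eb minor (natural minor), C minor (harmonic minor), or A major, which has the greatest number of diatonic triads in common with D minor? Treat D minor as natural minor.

G minor

Triads of D minor (natural minor): Dm (i), Edim (ii°), F (III), Gm (iv), Am (v), Bb (VI), C (VII).
G minor (natural minor) shares 4: Dm, F, Gm, Bb.
Eb minor (natural minor) shares 0: none.
C minor (harmonic minor) shares 0: none.
A major shares 0: none.
The most common triads (4) are shared with G minor.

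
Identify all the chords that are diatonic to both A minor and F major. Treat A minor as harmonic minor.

Triads in A minor (harmonic minor): Am (i), Bdim (ii°), Caug (III+), Dm (iv), E (V), F (VI), G#dim (vii°).
Triads in F major: F (I), Gm (ii), Am (iii), Bb (IV), C (V), Dm (vi), Edim (vii°).
Shared triads with their functions: Am (i in A minor, iii in F major); Dm (iv in A minor, vi in F major); F (VI in A minor, I in F major).

Am, Dm, F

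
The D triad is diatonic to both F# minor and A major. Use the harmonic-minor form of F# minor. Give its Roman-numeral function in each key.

The scale of F# minor (harmonic minor) is F# G# A B C# D E#; D is degree 6, and the triad built there (D-F#-A) is major, so it is VI.
The scale of A major is A B C# D E F# G#; D is degree 4, and the triad built there (D-F#-A) is major, so it is IV.

VI in F# minor; IV in A major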